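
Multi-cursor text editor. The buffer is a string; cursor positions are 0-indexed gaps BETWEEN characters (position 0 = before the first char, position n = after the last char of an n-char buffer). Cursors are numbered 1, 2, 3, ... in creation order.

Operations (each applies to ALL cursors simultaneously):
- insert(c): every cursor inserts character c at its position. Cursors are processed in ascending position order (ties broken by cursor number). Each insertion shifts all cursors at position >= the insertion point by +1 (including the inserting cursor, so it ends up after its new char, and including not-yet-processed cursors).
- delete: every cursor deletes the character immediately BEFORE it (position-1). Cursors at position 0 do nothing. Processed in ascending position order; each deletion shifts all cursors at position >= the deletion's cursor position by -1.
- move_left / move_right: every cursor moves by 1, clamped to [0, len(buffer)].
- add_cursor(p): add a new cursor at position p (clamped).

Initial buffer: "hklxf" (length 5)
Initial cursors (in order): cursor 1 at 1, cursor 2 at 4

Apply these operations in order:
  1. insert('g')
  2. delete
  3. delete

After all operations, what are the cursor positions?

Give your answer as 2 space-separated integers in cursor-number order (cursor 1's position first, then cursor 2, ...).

After op 1 (insert('g')): buffer="hgklxgf" (len 7), cursors c1@2 c2@6, authorship .1...2.
After op 2 (delete): buffer="hklxf" (len 5), cursors c1@1 c2@4, authorship .....
After op 3 (delete): buffer="klf" (len 3), cursors c1@0 c2@2, authorship ...

Answer: 0 2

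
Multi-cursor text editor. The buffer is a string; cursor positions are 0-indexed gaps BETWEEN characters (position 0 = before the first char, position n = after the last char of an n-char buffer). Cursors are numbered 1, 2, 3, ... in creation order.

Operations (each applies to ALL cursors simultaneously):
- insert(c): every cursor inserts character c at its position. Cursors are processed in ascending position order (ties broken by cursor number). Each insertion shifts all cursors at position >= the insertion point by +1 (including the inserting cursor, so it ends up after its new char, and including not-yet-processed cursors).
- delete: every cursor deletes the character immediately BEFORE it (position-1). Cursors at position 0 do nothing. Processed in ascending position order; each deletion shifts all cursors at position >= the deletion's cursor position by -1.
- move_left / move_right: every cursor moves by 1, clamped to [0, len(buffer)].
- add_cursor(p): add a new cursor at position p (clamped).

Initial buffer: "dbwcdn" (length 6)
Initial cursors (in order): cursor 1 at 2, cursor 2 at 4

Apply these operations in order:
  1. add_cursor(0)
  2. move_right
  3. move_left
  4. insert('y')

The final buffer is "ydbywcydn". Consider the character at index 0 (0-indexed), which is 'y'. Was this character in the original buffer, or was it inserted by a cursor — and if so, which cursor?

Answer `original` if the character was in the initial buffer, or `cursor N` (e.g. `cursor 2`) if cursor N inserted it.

After op 1 (add_cursor(0)): buffer="dbwcdn" (len 6), cursors c3@0 c1@2 c2@4, authorship ......
After op 2 (move_right): buffer="dbwcdn" (len 6), cursors c3@1 c1@3 c2@5, authorship ......
After op 3 (move_left): buffer="dbwcdn" (len 6), cursors c3@0 c1@2 c2@4, authorship ......
After op 4 (insert('y')): buffer="ydbywcydn" (len 9), cursors c3@1 c1@4 c2@7, authorship 3..1..2..
Authorship (.=original, N=cursor N): 3 . . 1 . . 2 . .
Index 0: author = 3

Answer: cursor 3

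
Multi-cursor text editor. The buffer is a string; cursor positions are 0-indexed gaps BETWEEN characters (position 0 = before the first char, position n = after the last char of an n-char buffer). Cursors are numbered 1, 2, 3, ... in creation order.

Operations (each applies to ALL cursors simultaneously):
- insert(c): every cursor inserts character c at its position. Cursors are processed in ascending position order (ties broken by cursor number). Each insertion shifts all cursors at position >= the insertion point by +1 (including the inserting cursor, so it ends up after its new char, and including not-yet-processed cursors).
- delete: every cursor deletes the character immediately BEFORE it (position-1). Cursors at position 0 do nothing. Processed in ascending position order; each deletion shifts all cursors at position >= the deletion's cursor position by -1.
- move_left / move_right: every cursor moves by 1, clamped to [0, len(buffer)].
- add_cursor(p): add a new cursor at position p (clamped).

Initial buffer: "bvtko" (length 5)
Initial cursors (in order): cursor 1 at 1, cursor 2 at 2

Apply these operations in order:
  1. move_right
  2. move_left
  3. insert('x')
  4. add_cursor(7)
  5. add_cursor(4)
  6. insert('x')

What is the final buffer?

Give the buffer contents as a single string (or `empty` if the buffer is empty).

Answer: bxxvxxxtkox

Derivation:
After op 1 (move_right): buffer="bvtko" (len 5), cursors c1@2 c2@3, authorship .....
After op 2 (move_left): buffer="bvtko" (len 5), cursors c1@1 c2@2, authorship .....
After op 3 (insert('x')): buffer="bxvxtko" (len 7), cursors c1@2 c2@4, authorship .1.2...
After op 4 (add_cursor(7)): buffer="bxvxtko" (len 7), cursors c1@2 c2@4 c3@7, authorship .1.2...
After op 5 (add_cursor(4)): buffer="bxvxtko" (len 7), cursors c1@2 c2@4 c4@4 c3@7, authorship .1.2...
After op 6 (insert('x')): buffer="bxxvxxxtkox" (len 11), cursors c1@3 c2@7 c4@7 c3@11, authorship .11.224...3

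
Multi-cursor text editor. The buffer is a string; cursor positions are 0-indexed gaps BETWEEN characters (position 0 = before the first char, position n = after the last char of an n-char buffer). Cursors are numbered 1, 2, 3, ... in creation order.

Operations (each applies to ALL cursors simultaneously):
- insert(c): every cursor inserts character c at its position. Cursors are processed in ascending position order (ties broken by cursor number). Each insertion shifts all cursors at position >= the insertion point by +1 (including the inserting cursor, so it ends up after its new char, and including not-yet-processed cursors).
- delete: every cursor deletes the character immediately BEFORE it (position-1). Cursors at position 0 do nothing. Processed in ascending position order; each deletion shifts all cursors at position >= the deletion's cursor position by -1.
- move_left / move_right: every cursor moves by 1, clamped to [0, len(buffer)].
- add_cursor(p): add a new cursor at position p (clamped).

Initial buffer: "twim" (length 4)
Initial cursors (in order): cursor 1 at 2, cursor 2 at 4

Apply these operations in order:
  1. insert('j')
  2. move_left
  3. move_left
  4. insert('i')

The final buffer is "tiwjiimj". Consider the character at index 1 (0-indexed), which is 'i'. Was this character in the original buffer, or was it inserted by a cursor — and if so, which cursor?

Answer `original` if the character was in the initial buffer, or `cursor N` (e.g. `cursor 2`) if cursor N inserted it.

Answer: cursor 1

Derivation:
After op 1 (insert('j')): buffer="twjimj" (len 6), cursors c1@3 c2@6, authorship ..1..2
After op 2 (move_left): buffer="twjimj" (len 6), cursors c1@2 c2@5, authorship ..1..2
After op 3 (move_left): buffer="twjimj" (len 6), cursors c1@1 c2@4, authorship ..1..2
After op 4 (insert('i')): buffer="tiwjiimj" (len 8), cursors c1@2 c2@6, authorship .1.1.2.2
Authorship (.=original, N=cursor N): . 1 . 1 . 2 . 2
Index 1: author = 1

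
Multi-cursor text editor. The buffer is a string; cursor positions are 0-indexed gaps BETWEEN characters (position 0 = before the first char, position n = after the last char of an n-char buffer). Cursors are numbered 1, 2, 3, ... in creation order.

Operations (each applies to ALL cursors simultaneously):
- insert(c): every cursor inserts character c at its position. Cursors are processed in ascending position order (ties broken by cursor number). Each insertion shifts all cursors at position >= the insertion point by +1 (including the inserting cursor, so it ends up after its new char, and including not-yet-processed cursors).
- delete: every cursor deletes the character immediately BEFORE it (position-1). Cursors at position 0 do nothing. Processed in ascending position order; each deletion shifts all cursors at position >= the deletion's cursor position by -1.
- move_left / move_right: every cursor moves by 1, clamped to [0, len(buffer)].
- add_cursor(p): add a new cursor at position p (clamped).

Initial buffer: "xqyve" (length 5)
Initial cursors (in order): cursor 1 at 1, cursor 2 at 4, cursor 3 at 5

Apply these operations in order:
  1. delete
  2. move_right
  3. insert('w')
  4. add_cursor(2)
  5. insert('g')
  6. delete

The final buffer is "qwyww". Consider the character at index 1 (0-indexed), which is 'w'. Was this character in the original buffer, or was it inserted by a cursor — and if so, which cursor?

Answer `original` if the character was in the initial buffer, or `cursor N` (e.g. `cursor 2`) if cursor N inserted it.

Answer: cursor 1

Derivation:
After op 1 (delete): buffer="qy" (len 2), cursors c1@0 c2@2 c3@2, authorship ..
After op 2 (move_right): buffer="qy" (len 2), cursors c1@1 c2@2 c3@2, authorship ..
After op 3 (insert('w')): buffer="qwyww" (len 5), cursors c1@2 c2@5 c3@5, authorship .1.23
After op 4 (add_cursor(2)): buffer="qwyww" (len 5), cursors c1@2 c4@2 c2@5 c3@5, authorship .1.23
After op 5 (insert('g')): buffer="qwggywwgg" (len 9), cursors c1@4 c4@4 c2@9 c3@9, authorship .114.2323
After op 6 (delete): buffer="qwyww" (len 5), cursors c1@2 c4@2 c2@5 c3@5, authorship .1.23
Authorship (.=original, N=cursor N): . 1 . 2 3
Index 1: author = 1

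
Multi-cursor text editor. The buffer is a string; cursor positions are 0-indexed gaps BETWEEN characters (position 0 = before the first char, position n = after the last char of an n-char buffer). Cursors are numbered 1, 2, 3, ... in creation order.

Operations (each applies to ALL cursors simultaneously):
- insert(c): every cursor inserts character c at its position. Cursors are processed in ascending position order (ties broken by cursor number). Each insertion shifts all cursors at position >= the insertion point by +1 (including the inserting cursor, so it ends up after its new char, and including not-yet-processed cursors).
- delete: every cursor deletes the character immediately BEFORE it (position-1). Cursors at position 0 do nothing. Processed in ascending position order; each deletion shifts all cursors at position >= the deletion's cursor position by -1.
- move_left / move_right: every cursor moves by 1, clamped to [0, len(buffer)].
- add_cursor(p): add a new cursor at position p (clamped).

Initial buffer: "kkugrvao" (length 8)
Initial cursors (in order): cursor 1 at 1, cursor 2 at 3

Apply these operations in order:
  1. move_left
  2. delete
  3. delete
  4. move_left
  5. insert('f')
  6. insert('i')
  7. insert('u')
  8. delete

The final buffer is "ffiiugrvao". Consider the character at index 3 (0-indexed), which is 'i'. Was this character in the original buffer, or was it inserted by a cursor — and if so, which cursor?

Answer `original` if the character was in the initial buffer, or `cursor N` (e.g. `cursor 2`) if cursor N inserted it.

After op 1 (move_left): buffer="kkugrvao" (len 8), cursors c1@0 c2@2, authorship ........
After op 2 (delete): buffer="kugrvao" (len 7), cursors c1@0 c2@1, authorship .......
After op 3 (delete): buffer="ugrvao" (len 6), cursors c1@0 c2@0, authorship ......
After op 4 (move_left): buffer="ugrvao" (len 6), cursors c1@0 c2@0, authorship ......
After op 5 (insert('f')): buffer="ffugrvao" (len 8), cursors c1@2 c2@2, authorship 12......
After op 6 (insert('i')): buffer="ffiiugrvao" (len 10), cursors c1@4 c2@4, authorship 1212......
After op 7 (insert('u')): buffer="ffiiuuugrvao" (len 12), cursors c1@6 c2@6, authorship 121212......
After op 8 (delete): buffer="ffiiugrvao" (len 10), cursors c1@4 c2@4, authorship 1212......
Authorship (.=original, N=cursor N): 1 2 1 2 . . . . . .
Index 3: author = 2

Answer: cursor 2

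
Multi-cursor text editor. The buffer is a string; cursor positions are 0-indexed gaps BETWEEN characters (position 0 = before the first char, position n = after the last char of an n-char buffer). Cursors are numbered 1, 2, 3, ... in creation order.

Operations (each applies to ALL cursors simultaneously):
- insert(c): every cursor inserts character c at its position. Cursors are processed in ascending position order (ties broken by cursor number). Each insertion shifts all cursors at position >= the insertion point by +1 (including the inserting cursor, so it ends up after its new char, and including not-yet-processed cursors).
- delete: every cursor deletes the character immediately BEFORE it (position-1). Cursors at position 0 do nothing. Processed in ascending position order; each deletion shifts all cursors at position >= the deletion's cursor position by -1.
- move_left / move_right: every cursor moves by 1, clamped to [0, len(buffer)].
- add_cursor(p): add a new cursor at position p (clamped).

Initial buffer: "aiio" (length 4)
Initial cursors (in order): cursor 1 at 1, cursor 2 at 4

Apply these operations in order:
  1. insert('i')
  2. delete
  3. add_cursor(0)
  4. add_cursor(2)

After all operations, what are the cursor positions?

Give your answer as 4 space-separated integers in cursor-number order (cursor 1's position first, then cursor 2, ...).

Answer: 1 4 0 2

Derivation:
After op 1 (insert('i')): buffer="aiiioi" (len 6), cursors c1@2 c2@6, authorship .1...2
After op 2 (delete): buffer="aiio" (len 4), cursors c1@1 c2@4, authorship ....
After op 3 (add_cursor(0)): buffer="aiio" (len 4), cursors c3@0 c1@1 c2@4, authorship ....
After op 4 (add_cursor(2)): buffer="aiio" (len 4), cursors c3@0 c1@1 c4@2 c2@4, authorship ....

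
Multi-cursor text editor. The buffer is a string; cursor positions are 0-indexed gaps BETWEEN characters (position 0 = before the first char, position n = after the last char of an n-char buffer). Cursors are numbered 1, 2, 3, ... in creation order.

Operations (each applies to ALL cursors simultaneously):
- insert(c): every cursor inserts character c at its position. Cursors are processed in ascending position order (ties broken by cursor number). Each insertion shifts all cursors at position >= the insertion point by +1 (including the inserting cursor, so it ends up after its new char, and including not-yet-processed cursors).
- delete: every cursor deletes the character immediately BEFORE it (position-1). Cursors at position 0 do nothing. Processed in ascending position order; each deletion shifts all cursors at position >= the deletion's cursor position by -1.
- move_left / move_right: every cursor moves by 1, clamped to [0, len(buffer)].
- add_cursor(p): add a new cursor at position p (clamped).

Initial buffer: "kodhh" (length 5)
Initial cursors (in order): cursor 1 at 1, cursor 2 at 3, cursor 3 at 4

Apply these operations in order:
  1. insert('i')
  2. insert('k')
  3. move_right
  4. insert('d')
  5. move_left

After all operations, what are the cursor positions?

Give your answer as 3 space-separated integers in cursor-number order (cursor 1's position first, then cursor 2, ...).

Answer: 4 9 13

Derivation:
After op 1 (insert('i')): buffer="kiodihih" (len 8), cursors c1@2 c2@5 c3@7, authorship .1..2.3.
After op 2 (insert('k')): buffer="kikodikhikh" (len 11), cursors c1@3 c2@7 c3@10, authorship .11..22.33.
After op 3 (move_right): buffer="kikodikhikh" (len 11), cursors c1@4 c2@8 c3@11, authorship .11..22.33.
After op 4 (insert('d')): buffer="kikoddikhdikhd" (len 14), cursors c1@5 c2@10 c3@14, authorship .11.1.22.233.3
After op 5 (move_left): buffer="kikoddikhdikhd" (len 14), cursors c1@4 c2@9 c3@13, authorship .11.1.22.233.3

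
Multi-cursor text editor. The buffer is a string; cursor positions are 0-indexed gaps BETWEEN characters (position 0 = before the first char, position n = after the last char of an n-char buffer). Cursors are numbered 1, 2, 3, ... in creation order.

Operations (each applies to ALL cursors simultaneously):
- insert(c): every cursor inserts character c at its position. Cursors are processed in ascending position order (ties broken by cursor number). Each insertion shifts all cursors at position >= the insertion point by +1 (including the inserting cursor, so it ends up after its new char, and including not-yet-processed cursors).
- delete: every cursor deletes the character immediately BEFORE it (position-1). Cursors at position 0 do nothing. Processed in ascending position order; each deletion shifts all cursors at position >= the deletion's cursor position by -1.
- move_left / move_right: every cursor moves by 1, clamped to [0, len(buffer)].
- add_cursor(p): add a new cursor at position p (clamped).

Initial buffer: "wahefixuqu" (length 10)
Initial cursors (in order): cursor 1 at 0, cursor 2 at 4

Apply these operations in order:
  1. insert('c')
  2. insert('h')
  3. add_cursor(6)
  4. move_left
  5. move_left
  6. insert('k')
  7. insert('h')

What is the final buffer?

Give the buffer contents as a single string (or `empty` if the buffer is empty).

After op 1 (insert('c')): buffer="cwahecfixuqu" (len 12), cursors c1@1 c2@6, authorship 1....2......
After op 2 (insert('h')): buffer="chwahechfixuqu" (len 14), cursors c1@2 c2@8, authorship 11....22......
After op 3 (add_cursor(6)): buffer="chwahechfixuqu" (len 14), cursors c1@2 c3@6 c2@8, authorship 11....22......
After op 4 (move_left): buffer="chwahechfixuqu" (len 14), cursors c1@1 c3@5 c2@7, authorship 11....22......
After op 5 (move_left): buffer="chwahechfixuqu" (len 14), cursors c1@0 c3@4 c2@6, authorship 11....22......
After op 6 (insert('k')): buffer="kchwakhekchfixuqu" (len 17), cursors c1@1 c3@6 c2@9, authorship 111..3..222......
After op 7 (insert('h')): buffer="khchwakhhekhchfixuqu" (len 20), cursors c1@2 c3@8 c2@12, authorship 1111..33..2222......

Answer: khchwakhhekhchfixuqu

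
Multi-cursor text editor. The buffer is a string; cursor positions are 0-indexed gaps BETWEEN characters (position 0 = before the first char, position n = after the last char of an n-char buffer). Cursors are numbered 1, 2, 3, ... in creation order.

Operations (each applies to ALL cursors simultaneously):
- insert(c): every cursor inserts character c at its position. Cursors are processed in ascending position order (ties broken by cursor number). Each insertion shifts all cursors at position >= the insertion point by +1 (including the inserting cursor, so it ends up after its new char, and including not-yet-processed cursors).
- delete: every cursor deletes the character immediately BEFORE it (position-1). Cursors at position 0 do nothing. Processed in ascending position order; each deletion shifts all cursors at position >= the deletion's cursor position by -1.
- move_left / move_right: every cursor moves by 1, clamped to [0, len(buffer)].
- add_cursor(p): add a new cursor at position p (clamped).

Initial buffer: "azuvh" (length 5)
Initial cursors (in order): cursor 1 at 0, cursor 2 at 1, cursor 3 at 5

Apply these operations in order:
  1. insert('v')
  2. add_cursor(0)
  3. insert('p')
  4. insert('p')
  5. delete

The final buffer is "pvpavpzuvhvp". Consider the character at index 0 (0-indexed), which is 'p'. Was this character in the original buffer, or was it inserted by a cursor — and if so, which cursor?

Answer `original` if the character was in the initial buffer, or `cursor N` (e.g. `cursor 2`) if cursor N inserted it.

Answer: cursor 4

Derivation:
After op 1 (insert('v')): buffer="vavzuvhv" (len 8), cursors c1@1 c2@3 c3@8, authorship 1.2....3
After op 2 (add_cursor(0)): buffer="vavzuvhv" (len 8), cursors c4@0 c1@1 c2@3 c3@8, authorship 1.2....3
After op 3 (insert('p')): buffer="pvpavpzuvhvp" (len 12), cursors c4@1 c1@3 c2@6 c3@12, authorship 411.22....33
After op 4 (insert('p')): buffer="ppvppavppzuvhvpp" (len 16), cursors c4@2 c1@5 c2@9 c3@16, authorship 44111.222....333
After op 5 (delete): buffer="pvpavpzuvhvp" (len 12), cursors c4@1 c1@3 c2@6 c3@12, authorship 411.22....33
Authorship (.=original, N=cursor N): 4 1 1 . 2 2 . . . . 3 3
Index 0: author = 4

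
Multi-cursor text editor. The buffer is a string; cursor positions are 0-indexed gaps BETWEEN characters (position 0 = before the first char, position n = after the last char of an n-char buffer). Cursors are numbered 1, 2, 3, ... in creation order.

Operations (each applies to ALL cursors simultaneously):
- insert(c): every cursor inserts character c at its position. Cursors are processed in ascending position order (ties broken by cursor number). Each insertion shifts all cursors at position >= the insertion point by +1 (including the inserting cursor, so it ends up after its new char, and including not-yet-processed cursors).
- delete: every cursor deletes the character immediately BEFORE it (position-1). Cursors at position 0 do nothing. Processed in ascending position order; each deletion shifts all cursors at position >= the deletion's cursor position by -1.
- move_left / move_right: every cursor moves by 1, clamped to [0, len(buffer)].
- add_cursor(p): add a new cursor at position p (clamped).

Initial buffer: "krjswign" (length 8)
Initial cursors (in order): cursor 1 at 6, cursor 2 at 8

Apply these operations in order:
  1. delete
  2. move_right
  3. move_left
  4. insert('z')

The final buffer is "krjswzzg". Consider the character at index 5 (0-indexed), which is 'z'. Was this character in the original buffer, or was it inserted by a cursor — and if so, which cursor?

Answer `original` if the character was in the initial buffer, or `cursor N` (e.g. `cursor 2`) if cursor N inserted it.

Answer: cursor 1

Derivation:
After op 1 (delete): buffer="krjswg" (len 6), cursors c1@5 c2@6, authorship ......
After op 2 (move_right): buffer="krjswg" (len 6), cursors c1@6 c2@6, authorship ......
After op 3 (move_left): buffer="krjswg" (len 6), cursors c1@5 c2@5, authorship ......
After op 4 (insert('z')): buffer="krjswzzg" (len 8), cursors c1@7 c2@7, authorship .....12.
Authorship (.=original, N=cursor N): . . . . . 1 2 .
Index 5: author = 1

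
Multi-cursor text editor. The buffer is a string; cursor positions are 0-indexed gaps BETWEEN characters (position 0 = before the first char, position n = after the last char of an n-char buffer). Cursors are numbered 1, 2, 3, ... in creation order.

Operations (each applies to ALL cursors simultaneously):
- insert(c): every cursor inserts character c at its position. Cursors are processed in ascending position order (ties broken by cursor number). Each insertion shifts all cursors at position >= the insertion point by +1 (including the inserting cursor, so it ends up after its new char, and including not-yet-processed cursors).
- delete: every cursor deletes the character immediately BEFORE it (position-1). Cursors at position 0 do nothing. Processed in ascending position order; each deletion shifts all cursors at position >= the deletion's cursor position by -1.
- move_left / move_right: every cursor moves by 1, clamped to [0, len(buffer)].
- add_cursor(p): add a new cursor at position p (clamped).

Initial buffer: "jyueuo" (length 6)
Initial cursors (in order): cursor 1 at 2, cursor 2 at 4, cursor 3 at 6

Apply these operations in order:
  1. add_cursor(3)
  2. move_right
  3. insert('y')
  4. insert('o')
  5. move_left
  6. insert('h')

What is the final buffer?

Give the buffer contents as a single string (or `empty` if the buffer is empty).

After op 1 (add_cursor(3)): buffer="jyueuo" (len 6), cursors c1@2 c4@3 c2@4 c3@6, authorship ......
After op 2 (move_right): buffer="jyueuo" (len 6), cursors c1@3 c4@4 c2@5 c3@6, authorship ......
After op 3 (insert('y')): buffer="jyuyeyuyoy" (len 10), cursors c1@4 c4@6 c2@8 c3@10, authorship ...1.4.2.3
After op 4 (insert('o')): buffer="jyuyoeyouyooyo" (len 14), cursors c1@5 c4@8 c2@11 c3@14, authorship ...11.44.22.33
After op 5 (move_left): buffer="jyuyoeyouyooyo" (len 14), cursors c1@4 c4@7 c2@10 c3@13, authorship ...11.44.22.33
After op 6 (insert('h')): buffer="jyuyhoeyhouyhooyho" (len 18), cursors c1@5 c4@9 c2@13 c3@17, authorship ...111.444.222.333

Answer: jyuyhoeyhouyhooyho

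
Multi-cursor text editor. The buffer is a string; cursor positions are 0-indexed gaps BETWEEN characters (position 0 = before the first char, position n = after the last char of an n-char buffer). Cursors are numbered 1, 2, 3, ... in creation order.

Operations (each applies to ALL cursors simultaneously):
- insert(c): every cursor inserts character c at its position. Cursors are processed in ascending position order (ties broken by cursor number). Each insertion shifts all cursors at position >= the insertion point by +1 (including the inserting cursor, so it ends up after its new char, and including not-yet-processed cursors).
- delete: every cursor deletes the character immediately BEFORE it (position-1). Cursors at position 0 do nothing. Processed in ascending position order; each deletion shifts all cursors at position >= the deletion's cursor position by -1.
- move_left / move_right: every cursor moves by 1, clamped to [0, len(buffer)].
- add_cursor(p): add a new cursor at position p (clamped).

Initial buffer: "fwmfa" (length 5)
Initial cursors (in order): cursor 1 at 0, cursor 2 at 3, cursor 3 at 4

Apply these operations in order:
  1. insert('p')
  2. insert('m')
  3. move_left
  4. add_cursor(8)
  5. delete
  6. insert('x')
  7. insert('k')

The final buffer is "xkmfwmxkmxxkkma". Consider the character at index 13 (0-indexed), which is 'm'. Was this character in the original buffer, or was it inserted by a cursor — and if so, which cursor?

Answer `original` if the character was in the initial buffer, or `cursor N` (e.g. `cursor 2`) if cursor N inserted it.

After op 1 (insert('p')): buffer="pfwmpfpa" (len 8), cursors c1@1 c2@5 c3@7, authorship 1...2.3.
After op 2 (insert('m')): buffer="pmfwmpmfpma" (len 11), cursors c1@2 c2@7 c3@10, authorship 11...22.33.
After op 3 (move_left): buffer="pmfwmpmfpma" (len 11), cursors c1@1 c2@6 c3@9, authorship 11...22.33.
After op 4 (add_cursor(8)): buffer="pmfwmpmfpma" (len 11), cursors c1@1 c2@6 c4@8 c3@9, authorship 11...22.33.
After op 5 (delete): buffer="mfwmmma" (len 7), cursors c1@0 c2@4 c3@5 c4@5, authorship 1...23.
After op 6 (insert('x')): buffer="xmfwmxmxxma" (len 11), cursors c1@1 c2@6 c3@9 c4@9, authorship 11...22343.
After op 7 (insert('k')): buffer="xkmfwmxkmxxkkma" (len 15), cursors c1@2 c2@8 c3@13 c4@13, authorship 111...22234343.
Authorship (.=original, N=cursor N): 1 1 1 . . . 2 2 2 3 4 3 4 3 .
Index 13: author = 3

Answer: cursor 3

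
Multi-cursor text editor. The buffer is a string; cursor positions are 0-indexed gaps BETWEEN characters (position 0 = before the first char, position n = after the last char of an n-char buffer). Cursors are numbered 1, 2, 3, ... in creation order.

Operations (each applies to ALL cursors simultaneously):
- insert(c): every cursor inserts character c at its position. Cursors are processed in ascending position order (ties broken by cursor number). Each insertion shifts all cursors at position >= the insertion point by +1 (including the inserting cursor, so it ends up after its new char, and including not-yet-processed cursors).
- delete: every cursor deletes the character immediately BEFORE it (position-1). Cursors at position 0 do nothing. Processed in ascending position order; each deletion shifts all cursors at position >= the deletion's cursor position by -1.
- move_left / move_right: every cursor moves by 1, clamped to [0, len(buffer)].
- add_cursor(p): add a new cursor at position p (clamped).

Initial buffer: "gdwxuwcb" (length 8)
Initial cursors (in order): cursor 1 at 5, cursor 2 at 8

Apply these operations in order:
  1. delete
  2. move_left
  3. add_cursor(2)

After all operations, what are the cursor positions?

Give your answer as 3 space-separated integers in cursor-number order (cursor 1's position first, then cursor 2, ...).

After op 1 (delete): buffer="gdwxwc" (len 6), cursors c1@4 c2@6, authorship ......
After op 2 (move_left): buffer="gdwxwc" (len 6), cursors c1@3 c2@5, authorship ......
After op 3 (add_cursor(2)): buffer="gdwxwc" (len 6), cursors c3@2 c1@3 c2@5, authorship ......

Answer: 3 5 2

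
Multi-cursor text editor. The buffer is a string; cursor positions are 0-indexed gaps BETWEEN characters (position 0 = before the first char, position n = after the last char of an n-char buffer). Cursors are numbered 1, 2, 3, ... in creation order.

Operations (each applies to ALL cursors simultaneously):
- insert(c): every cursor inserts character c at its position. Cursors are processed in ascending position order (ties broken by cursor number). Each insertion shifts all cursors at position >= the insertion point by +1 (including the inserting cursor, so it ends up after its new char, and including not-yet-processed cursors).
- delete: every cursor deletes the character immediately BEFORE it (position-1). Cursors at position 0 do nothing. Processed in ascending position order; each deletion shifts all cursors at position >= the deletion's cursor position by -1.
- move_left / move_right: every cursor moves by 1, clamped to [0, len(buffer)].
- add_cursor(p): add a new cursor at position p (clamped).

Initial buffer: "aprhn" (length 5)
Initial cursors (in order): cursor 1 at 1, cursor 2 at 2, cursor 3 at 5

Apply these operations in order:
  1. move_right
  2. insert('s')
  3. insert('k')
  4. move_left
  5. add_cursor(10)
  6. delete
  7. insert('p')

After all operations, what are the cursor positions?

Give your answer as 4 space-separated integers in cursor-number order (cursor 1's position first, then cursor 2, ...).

After op 1 (move_right): buffer="aprhn" (len 5), cursors c1@2 c2@3 c3@5, authorship .....
After op 2 (insert('s')): buffer="apsrshns" (len 8), cursors c1@3 c2@5 c3@8, authorship ..1.2..3
After op 3 (insert('k')): buffer="apskrskhnsk" (len 11), cursors c1@4 c2@7 c3@11, authorship ..11.22..33
After op 4 (move_left): buffer="apskrskhnsk" (len 11), cursors c1@3 c2@6 c3@10, authorship ..11.22..33
After op 5 (add_cursor(10)): buffer="apskrskhnsk" (len 11), cursors c1@3 c2@6 c3@10 c4@10, authorship ..11.22..33
After op 6 (delete): buffer="apkrkhk" (len 7), cursors c1@2 c2@4 c3@6 c4@6, authorship ..1.2.3
After op 7 (insert('p')): buffer="appkrpkhppk" (len 11), cursors c1@3 c2@6 c3@10 c4@10, authorship ..11.22.343

Answer: 3 6 10 10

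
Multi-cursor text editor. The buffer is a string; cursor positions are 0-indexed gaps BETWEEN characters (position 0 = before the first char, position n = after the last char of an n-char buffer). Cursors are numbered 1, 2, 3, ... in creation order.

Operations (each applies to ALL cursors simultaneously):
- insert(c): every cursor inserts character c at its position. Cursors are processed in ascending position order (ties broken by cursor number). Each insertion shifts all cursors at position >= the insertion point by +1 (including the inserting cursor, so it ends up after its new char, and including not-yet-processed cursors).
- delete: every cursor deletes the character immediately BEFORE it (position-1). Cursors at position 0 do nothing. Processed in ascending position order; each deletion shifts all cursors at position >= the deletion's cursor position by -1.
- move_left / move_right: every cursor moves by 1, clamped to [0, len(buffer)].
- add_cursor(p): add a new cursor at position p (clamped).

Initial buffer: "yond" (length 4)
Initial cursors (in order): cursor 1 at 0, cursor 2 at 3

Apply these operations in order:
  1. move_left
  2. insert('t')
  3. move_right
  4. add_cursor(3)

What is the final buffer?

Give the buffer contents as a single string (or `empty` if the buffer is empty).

Answer: tyotnd

Derivation:
After op 1 (move_left): buffer="yond" (len 4), cursors c1@0 c2@2, authorship ....
After op 2 (insert('t')): buffer="tyotnd" (len 6), cursors c1@1 c2@4, authorship 1..2..
After op 3 (move_right): buffer="tyotnd" (len 6), cursors c1@2 c2@5, authorship 1..2..
After op 4 (add_cursor(3)): buffer="tyotnd" (len 6), cursors c1@2 c3@3 c2@5, authorship 1..2..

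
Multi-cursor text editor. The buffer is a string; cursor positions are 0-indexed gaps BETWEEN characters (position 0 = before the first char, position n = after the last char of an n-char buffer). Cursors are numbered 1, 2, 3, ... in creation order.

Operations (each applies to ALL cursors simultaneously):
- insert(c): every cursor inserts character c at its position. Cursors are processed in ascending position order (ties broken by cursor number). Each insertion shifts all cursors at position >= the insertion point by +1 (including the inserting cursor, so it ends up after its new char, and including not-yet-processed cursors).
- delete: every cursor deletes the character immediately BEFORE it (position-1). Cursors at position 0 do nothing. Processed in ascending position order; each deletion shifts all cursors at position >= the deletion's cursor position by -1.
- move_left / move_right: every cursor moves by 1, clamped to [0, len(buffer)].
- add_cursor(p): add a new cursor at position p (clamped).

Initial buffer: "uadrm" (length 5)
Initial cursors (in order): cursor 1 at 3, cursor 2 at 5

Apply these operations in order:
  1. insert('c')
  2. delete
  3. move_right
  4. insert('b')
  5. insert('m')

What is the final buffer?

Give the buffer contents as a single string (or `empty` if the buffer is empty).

Answer: uadrbmmbm

Derivation:
After op 1 (insert('c')): buffer="uadcrmc" (len 7), cursors c1@4 c2@7, authorship ...1..2
After op 2 (delete): buffer="uadrm" (len 5), cursors c1@3 c2@5, authorship .....
After op 3 (move_right): buffer="uadrm" (len 5), cursors c1@4 c2@5, authorship .....
After op 4 (insert('b')): buffer="uadrbmb" (len 7), cursors c1@5 c2@7, authorship ....1.2
After op 5 (insert('m')): buffer="uadrbmmbm" (len 9), cursors c1@6 c2@9, authorship ....11.22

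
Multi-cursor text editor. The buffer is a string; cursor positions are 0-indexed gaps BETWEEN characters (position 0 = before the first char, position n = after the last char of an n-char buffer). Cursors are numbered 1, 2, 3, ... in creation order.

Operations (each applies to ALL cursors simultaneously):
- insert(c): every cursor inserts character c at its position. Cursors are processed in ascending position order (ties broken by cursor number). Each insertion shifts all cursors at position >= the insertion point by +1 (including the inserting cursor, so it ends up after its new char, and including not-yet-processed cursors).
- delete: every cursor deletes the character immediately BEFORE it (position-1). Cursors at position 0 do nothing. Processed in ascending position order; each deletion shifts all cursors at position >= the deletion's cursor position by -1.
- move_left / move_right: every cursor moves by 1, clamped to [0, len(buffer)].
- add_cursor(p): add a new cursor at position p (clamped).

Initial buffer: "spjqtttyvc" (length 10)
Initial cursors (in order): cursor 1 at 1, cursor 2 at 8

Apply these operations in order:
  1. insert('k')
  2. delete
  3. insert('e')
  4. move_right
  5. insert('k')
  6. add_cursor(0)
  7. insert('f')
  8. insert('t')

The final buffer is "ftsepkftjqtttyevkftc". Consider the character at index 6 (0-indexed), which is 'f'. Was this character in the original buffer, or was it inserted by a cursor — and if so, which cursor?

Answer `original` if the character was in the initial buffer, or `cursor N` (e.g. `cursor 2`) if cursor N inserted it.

Answer: cursor 1

Derivation:
After op 1 (insert('k')): buffer="skpjqtttykvc" (len 12), cursors c1@2 c2@10, authorship .1.......2..
After op 2 (delete): buffer="spjqtttyvc" (len 10), cursors c1@1 c2@8, authorship ..........
After op 3 (insert('e')): buffer="sepjqtttyevc" (len 12), cursors c1@2 c2@10, authorship .1.......2..
After op 4 (move_right): buffer="sepjqtttyevc" (len 12), cursors c1@3 c2@11, authorship .1.......2..
After op 5 (insert('k')): buffer="sepkjqtttyevkc" (len 14), cursors c1@4 c2@13, authorship .1.1......2.2.
After op 6 (add_cursor(0)): buffer="sepkjqtttyevkc" (len 14), cursors c3@0 c1@4 c2@13, authorship .1.1......2.2.
After op 7 (insert('f')): buffer="fsepkfjqtttyevkfc" (len 17), cursors c3@1 c1@6 c2@16, authorship 3.1.11......2.22.
After op 8 (insert('t')): buffer="ftsepkftjqtttyevkftc" (len 20), cursors c3@2 c1@8 c2@19, authorship 33.1.111......2.222.
Authorship (.=original, N=cursor N): 3 3 . 1 . 1 1 1 . . . . . . 2 . 2 2 2 .
Index 6: author = 1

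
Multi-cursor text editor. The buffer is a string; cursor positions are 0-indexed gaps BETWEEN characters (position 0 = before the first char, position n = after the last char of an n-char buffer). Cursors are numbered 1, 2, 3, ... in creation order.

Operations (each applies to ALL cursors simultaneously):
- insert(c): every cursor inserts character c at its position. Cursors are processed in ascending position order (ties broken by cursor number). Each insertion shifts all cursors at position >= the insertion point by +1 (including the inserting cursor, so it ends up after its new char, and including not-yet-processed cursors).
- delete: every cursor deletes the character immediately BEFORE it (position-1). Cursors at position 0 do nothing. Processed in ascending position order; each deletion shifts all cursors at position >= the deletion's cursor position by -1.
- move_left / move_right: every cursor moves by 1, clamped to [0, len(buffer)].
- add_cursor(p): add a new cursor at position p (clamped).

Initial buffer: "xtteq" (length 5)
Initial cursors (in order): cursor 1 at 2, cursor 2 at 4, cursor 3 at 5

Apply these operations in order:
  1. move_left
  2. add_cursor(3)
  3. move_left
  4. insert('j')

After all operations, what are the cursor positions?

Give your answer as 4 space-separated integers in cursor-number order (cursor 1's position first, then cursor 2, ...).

After op 1 (move_left): buffer="xtteq" (len 5), cursors c1@1 c2@3 c3@4, authorship .....
After op 2 (add_cursor(3)): buffer="xtteq" (len 5), cursors c1@1 c2@3 c4@3 c3@4, authorship .....
After op 3 (move_left): buffer="xtteq" (len 5), cursors c1@0 c2@2 c4@2 c3@3, authorship .....
After op 4 (insert('j')): buffer="jxtjjtjeq" (len 9), cursors c1@1 c2@5 c4@5 c3@7, authorship 1..24.3..

Answer: 1 5 7 5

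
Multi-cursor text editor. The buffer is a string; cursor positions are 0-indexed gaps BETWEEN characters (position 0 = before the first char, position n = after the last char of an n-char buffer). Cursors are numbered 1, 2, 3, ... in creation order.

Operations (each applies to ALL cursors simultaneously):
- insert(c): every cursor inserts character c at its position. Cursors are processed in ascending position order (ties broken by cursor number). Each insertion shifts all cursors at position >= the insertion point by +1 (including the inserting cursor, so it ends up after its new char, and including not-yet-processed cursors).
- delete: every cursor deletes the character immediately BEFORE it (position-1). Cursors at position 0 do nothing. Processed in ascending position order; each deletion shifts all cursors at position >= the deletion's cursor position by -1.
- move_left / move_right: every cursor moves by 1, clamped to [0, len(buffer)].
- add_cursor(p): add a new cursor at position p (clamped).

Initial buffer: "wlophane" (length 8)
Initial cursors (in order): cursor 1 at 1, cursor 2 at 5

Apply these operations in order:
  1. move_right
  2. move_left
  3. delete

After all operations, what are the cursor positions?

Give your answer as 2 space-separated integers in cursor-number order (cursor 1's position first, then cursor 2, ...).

After op 1 (move_right): buffer="wlophane" (len 8), cursors c1@2 c2@6, authorship ........
After op 2 (move_left): buffer="wlophane" (len 8), cursors c1@1 c2@5, authorship ........
After op 3 (delete): buffer="lopane" (len 6), cursors c1@0 c2@3, authorship ......

Answer: 0 3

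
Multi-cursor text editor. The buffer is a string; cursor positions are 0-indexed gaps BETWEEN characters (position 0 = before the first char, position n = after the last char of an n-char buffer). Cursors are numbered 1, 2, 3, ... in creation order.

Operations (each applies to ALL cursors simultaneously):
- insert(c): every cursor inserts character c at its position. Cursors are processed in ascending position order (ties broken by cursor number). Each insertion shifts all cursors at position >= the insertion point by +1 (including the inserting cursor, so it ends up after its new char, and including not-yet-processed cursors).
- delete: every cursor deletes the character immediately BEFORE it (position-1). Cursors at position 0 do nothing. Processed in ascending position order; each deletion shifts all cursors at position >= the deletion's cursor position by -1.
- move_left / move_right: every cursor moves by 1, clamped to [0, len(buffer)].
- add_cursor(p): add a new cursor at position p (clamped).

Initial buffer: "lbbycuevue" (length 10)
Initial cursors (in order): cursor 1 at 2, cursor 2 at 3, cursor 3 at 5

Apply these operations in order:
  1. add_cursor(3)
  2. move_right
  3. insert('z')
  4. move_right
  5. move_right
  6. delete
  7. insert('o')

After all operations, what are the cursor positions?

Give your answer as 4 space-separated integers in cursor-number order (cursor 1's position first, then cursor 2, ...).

After op 1 (add_cursor(3)): buffer="lbbycuevue" (len 10), cursors c1@2 c2@3 c4@3 c3@5, authorship ..........
After op 2 (move_right): buffer="lbbycuevue" (len 10), cursors c1@3 c2@4 c4@4 c3@6, authorship ..........
After op 3 (insert('z')): buffer="lbbzyzzcuzevue" (len 14), cursors c1@4 c2@7 c4@7 c3@10, authorship ...1.24..3....
After op 4 (move_right): buffer="lbbzyzzcuzevue" (len 14), cursors c1@5 c2@8 c4@8 c3@11, authorship ...1.24..3....
After op 5 (move_right): buffer="lbbzyzzcuzevue" (len 14), cursors c1@6 c2@9 c4@9 c3@12, authorship ...1.24..3....
After op 6 (delete): buffer="lbbzyzzeue" (len 10), cursors c1@5 c2@6 c4@6 c3@8, authorship ...1.43...
After op 7 (insert('o')): buffer="lbbzyozoozeoue" (len 14), cursors c1@6 c2@9 c4@9 c3@12, authorship ...1.14243.3..

Answer: 6 9 12 9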